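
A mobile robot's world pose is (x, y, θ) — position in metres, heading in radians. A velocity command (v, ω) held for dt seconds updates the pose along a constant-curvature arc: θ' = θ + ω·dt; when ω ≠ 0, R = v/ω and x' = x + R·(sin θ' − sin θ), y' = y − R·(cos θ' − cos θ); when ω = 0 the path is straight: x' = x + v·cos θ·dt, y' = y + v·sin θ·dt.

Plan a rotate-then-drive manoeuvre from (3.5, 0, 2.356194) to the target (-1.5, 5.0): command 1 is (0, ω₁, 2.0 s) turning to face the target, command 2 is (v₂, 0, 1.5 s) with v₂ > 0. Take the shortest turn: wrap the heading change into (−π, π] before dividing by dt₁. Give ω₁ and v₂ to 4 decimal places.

ω₁ = 0.0000, v₂ = 4.7140

heading to target = atan2(5−0, -1.5−3.5) = 2.3562
Δθ = wrap(2.3562 − 2.3562) = 0.0000; ω₁ = Δθ/dt₁ = 0.0000
distance = √((-1.5−3.5)² + (5−0)²) = 7.0711; v₂ = distance/dt₂ = 4.7140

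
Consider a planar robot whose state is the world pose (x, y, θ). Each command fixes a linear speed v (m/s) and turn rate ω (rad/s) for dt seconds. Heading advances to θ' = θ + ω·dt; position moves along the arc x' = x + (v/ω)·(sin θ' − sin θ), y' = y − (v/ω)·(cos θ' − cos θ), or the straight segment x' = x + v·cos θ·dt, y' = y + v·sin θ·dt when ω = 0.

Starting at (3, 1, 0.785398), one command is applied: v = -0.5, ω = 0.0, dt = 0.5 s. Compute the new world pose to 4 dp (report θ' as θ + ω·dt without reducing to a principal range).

θ' = 0.7854 + 0.0·0.5 = 0.7854
ω = 0 → straight: x' = 3 + -0.5·cos(0.7854)·0.5 = 2.8232
y' = 1 + -0.5·sin(0.7854)·0.5 = 0.8232

(2.8232, 0.8232, 0.7854)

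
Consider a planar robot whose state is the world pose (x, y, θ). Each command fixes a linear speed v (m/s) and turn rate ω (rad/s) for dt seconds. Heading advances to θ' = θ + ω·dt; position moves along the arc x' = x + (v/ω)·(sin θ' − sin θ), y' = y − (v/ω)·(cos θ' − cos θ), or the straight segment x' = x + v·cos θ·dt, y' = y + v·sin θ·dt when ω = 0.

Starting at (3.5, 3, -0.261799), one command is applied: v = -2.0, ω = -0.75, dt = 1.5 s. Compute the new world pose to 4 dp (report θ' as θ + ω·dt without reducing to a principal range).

θ' = -0.2618 + -0.75·1.5 = -1.3868
R = v/ω = -2.0/-0.75 = 2.6667
x' = 3.5 + 2.6667·(sin -1.3868 − sin -0.2618) = 1.5685
y' = 3 − 2.6667·(cos -1.3868 − cos -0.2618) = 5.0879

(1.5685, 5.0879, -1.3868)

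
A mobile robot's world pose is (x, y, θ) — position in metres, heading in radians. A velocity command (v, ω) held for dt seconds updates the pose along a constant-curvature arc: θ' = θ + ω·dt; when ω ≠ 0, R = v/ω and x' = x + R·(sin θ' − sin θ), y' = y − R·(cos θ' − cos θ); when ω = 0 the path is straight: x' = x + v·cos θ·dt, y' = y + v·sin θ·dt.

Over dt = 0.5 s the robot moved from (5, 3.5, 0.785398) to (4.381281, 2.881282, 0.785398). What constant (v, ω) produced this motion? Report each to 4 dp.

v = -1.7500, ω = 0.0000

Δθ = 0.785398 − 0.785398 = 0.000000
ω = Δθ/dt = 0.000000/0.5 = 0.0000
ω = 0 → v = (Δx·cos θ + Δy·sin θ)/dt = -1.7500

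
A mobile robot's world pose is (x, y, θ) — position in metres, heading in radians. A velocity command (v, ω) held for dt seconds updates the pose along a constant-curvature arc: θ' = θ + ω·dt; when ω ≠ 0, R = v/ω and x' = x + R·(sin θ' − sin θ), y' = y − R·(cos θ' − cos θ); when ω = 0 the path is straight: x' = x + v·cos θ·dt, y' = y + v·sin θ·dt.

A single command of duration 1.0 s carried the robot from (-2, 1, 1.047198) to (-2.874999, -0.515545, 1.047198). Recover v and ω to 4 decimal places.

v = -1.7500, ω = 0.0000

Δθ = 1.047198 − 1.047198 = 0.000000
ω = Δθ/dt = 0.000000/1.0 = 0.0000
ω = 0 → v = (Δx·cos θ + Δy·sin θ)/dt = -1.7500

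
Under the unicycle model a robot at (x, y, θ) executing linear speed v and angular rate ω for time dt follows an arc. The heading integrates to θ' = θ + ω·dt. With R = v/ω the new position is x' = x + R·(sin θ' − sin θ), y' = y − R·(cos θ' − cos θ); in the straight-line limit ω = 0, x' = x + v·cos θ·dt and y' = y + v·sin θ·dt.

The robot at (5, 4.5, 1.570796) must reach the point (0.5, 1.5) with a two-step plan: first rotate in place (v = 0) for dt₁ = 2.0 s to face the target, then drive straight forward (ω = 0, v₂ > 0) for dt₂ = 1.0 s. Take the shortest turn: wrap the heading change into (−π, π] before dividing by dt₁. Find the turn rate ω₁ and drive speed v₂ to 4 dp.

heading to target = atan2(1.5−4.5, 0.5−5) = -2.5536
Δθ = wrap(-2.5536 − 1.5708) = 2.1588; ω₁ = Δθ/dt₁ = 1.0794
distance = √((0.5−5)² + (1.5−4.5)²) = 5.4083; v₂ = distance/dt₂ = 5.4083

ω₁ = 1.0794, v₂ = 5.4083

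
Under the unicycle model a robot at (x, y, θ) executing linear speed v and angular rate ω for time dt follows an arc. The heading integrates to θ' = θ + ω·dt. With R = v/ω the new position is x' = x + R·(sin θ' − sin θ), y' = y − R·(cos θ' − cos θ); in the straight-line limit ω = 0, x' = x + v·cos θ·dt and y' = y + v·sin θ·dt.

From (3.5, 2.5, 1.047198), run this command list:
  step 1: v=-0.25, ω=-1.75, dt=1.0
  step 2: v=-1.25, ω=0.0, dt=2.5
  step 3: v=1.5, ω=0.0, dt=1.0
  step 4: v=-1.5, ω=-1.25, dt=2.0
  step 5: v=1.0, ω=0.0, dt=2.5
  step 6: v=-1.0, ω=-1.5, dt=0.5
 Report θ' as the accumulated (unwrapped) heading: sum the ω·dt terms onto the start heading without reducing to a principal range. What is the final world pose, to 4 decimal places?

step 1: θ'=-0.7028 (R=0.1429) → pose (3.2839, 2.4624, -0.7028)
step 2: θ'=-0.7028 (straight) → pose (0.8995, 4.4823, -0.7028)
step 3: θ'=-0.7028 (straight) → pose (2.0440, 3.5128, -0.7028)
step 4: θ'=-3.2028 (R=1.2000) → pose (2.8931, 5.6261, -3.2028)
step 5: θ'=-3.2028 (straight) → pose (0.3977, 5.7791, -3.2028)
step 6: θ'=-3.9528 (R=0.6667) → pose (0.8404, 5.5727, -3.9528)

(0.8404, 5.5727, -3.9528)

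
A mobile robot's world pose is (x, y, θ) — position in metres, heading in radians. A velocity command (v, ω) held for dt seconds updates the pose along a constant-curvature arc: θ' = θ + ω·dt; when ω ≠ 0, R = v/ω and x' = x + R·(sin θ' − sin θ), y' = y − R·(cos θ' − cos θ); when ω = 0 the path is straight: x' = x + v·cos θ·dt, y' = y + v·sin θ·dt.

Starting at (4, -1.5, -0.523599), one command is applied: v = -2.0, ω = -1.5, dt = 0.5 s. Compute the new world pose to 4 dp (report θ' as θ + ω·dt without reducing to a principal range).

θ' = -0.5236 + -1.5·0.5 = -1.2736
R = v/ω = -2.0/-1.5 = 1.3333
x' = 4 + 1.3333·(sin -1.2736 − sin -0.5236) = 3.3918
y' = -1.5 − 1.3333·(cos -1.2736 − cos -0.5236) = -0.7358

(3.3918, -0.7358, -1.2736)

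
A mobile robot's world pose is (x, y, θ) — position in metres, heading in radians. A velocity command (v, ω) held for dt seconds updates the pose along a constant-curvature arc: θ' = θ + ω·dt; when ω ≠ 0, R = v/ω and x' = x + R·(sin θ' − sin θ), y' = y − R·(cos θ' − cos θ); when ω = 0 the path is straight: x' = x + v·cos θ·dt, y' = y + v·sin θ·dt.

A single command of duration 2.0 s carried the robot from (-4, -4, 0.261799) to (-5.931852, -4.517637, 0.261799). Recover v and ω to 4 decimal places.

v = -1.0000, ω = 0.0000

Δθ = 0.261799 − 0.261799 = 0.000000
ω = Δθ/dt = 0.000000/2.0 = 0.0000
ω = 0 → v = (Δx·cos θ + Δy·sin θ)/dt = -1.0000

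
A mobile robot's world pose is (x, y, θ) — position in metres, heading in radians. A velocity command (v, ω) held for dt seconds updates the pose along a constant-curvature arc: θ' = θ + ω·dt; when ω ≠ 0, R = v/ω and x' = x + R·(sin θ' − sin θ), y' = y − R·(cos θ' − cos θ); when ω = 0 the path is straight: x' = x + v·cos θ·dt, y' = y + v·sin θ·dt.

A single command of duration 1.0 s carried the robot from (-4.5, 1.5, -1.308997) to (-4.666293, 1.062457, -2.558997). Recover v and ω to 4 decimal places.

Δθ = -2.558997 − -1.308997 = -1.250000
ω = Δθ/dt = -1.250000/1.0 = -1.2500
R = −Δy/(cos θ' − cos θ) = -0.4000
v = R·ω = -0.4000·-1.2500 = 0.5000

v = 0.5000, ω = -1.2500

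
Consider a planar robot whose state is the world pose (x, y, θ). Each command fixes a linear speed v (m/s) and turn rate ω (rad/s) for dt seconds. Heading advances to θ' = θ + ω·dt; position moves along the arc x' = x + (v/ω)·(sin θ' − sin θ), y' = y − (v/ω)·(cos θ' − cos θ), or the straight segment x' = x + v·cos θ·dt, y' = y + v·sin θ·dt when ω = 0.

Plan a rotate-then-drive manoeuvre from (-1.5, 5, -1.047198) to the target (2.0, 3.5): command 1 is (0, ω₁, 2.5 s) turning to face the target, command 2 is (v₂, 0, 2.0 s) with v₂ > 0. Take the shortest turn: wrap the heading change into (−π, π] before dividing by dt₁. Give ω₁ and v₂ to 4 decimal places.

ω₁ = 0.2569, v₂ = 1.9039

heading to target = atan2(3.5−5, 2−-1.5) = -0.4049
Δθ = wrap(-0.4049 − -1.0472) = 0.6423; ω₁ = Δθ/dt₁ = 0.2569
distance = √((2−-1.5)² + (3.5−5)²) = 3.8079; v₂ = distance/dt₂ = 1.9039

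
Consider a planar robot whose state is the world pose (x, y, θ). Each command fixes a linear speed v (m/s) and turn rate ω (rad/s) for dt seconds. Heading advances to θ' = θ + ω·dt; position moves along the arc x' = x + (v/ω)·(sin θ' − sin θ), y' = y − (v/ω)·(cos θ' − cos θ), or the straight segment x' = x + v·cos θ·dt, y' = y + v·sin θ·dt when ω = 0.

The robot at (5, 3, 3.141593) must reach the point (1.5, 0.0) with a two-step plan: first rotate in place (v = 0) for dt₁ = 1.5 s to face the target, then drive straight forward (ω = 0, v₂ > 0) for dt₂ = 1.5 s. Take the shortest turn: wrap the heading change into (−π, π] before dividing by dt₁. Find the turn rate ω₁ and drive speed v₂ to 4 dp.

heading to target = atan2(0−3, 1.5−5) = -2.4330
Δθ = wrap(-2.4330 − 3.1416) = 0.7086; ω₁ = Δθ/dt₁ = 0.4724
distance = √((1.5−5)² + (0−3)²) = 4.6098; v₂ = distance/dt₂ = 3.0732

ω₁ = 0.4724, v₂ = 3.0732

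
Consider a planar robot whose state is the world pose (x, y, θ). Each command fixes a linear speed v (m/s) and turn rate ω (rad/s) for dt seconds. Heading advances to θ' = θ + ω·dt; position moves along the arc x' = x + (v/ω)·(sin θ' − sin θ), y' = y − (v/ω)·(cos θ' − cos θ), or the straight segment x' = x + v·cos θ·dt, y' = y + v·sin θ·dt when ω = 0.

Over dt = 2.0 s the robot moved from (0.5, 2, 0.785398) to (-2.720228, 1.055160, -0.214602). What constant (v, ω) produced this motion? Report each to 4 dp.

Δθ = -0.214602 − 0.785398 = -1.000000
ω = Δθ/dt = -1.000000/2.0 = -0.5000
R = Δx/(sin θ' − sin θ) = 3.5000
v = R·ω = 3.5000·-0.5000 = -1.7500

v = -1.7500, ω = -0.5000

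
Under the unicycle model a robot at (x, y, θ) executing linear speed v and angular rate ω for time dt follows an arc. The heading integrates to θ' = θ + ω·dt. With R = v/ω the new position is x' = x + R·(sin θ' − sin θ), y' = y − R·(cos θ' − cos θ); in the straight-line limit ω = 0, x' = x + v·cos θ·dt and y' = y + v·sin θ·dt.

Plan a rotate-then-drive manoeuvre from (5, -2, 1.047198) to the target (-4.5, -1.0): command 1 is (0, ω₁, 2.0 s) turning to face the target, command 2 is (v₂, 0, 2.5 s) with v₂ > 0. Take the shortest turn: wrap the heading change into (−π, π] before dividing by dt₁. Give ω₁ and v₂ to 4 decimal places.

heading to target = atan2(-1−-2, -4.5−5) = 3.0367
Δθ = wrap(3.0367 − 1.0472) = 1.9895; ω₁ = Δθ/dt₁ = 0.9948
distance = √((-4.5−5)² + (-1−-2)²) = 9.5525; v₂ = distance/dt₂ = 3.8210

ω₁ = 0.9948, v₂ = 3.8210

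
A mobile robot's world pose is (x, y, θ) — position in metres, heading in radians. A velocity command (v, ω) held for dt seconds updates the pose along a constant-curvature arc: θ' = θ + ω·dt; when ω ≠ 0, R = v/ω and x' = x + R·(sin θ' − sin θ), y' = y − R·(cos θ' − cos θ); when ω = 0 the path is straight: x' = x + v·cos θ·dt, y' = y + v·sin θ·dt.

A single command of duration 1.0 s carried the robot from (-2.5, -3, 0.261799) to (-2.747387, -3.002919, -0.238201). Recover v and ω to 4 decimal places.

v = -0.2500, ω = -0.5000

Δθ = -0.238201 − 0.261799 = -0.500000
ω = Δθ/dt = -0.500000/1.0 = -0.5000
R = Δx/(sin θ' − sin θ) = 0.5000
v = R·ω = 0.5000·-0.5000 = -0.2500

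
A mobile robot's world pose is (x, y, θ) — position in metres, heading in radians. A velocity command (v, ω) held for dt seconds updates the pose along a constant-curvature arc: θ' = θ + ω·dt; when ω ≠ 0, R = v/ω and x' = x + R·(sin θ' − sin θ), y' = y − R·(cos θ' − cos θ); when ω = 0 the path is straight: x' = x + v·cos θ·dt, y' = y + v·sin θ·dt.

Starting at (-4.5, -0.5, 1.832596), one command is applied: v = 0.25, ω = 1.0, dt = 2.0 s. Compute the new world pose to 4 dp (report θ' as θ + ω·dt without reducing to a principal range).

(-4.9008, -0.3721, 3.8326)

θ' = 1.8326 + 1.0·2.0 = 3.8326
R = v/ω = 0.25/1.0 = 0.2500
x' = -4.5 + 0.2500·(sin 3.8326 − sin 1.8326) = -4.9008
y' = -0.5 − 0.2500·(cos 3.8326 − cos 1.8326) = -0.3721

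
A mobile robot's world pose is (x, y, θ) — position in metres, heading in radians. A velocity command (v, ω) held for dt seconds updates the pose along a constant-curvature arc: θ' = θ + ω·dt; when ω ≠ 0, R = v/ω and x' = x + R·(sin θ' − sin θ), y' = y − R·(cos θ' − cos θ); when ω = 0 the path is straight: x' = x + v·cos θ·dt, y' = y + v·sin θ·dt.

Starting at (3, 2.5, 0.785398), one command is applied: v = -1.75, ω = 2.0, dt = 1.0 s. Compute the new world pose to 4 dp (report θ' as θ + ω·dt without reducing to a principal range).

(3.3136, 1.0612, 2.7854)

θ' = 0.7854 + 2.0·1.0 = 2.7854
R = v/ω = -1.75/2.0 = -0.8750
x' = 3 + -0.8750·(sin 2.7854 − sin 0.7854) = 3.3136
y' = 2.5 − -0.8750·(cos 2.7854 − cos 0.7854) = 1.0612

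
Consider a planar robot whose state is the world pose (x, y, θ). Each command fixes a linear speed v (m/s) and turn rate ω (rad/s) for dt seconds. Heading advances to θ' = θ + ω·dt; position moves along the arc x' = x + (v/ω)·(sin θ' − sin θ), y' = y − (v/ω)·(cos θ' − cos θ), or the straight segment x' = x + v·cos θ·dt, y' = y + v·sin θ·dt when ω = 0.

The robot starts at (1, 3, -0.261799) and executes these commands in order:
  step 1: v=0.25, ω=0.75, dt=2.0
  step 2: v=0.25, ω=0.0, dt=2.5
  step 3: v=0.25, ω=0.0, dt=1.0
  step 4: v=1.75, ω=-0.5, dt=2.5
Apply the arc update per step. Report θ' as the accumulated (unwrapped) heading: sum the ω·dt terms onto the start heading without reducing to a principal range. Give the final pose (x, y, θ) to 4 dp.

(5.0365, 6.3972, -0.0118)

step 1: θ'=1.2382 (R=0.3333) → pose (1.4013, 3.2131, 1.2382)
step 2: θ'=1.2382 (straight) → pose (1.6054, 3.8039, 1.2382)
step 3: θ'=1.2382 (straight) → pose (1.6870, 4.0402, 1.2382)
step 4: θ'=-0.0118 (R=-3.5000) → pose (5.0365, 6.3972, -0.0118)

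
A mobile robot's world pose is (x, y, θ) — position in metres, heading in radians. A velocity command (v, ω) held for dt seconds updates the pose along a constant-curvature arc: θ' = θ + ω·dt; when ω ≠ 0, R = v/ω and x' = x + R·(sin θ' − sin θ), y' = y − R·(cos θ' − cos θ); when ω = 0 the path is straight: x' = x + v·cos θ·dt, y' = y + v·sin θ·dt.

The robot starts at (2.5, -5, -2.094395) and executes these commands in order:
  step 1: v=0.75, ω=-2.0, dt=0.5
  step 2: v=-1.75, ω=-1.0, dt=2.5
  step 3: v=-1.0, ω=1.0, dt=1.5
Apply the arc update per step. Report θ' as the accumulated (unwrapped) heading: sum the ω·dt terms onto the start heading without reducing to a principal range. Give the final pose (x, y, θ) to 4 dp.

(3.2084, -9.6376, -4.0944)

step 1: θ'=-3.0944 (R=-0.3750) → pose (2.1929, -5.1871, -3.0944)
step 2: θ'=-5.5944 (R=1.7500) → pose (3.3878, -8.2862, -5.5944)
step 3: θ'=-4.0944 (R=-1.0000) → pose (3.2084, -9.6376, -4.0944)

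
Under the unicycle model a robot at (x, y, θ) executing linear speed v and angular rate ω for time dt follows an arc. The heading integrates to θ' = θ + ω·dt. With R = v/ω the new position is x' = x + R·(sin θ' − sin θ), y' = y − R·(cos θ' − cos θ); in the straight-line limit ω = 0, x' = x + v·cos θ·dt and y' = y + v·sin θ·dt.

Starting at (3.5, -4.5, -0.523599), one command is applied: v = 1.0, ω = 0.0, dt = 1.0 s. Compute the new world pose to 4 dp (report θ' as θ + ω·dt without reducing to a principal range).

θ' = -0.5236 + 0.0·1.0 = -0.5236
ω = 0 → straight: x' = 3.5 + 1.0·cos(-0.5236)·1.0 = 4.3660
y' = -4.5 + 1.0·sin(-0.5236)·1.0 = -5.0000

(4.3660, -5.0000, -0.5236)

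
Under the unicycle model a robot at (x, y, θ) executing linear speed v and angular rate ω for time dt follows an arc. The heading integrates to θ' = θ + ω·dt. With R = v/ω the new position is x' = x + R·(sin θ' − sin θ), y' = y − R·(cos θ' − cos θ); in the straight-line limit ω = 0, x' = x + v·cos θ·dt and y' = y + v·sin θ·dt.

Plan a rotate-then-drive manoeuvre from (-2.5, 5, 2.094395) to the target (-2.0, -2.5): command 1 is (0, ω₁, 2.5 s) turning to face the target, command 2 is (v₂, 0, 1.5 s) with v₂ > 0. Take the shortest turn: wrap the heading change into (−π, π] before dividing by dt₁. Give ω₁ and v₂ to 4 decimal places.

heading to target = atan2(-2.5−5, -2−-2.5) = -1.5042
Δθ = wrap(-1.5042 − 2.0944) = 2.6846; ω₁ = Δθ/dt₁ = 1.0738
distance = √((-2−-2.5)² + (-2.5−5)²) = 7.5166; v₂ = distance/dt₂ = 5.0111

ω₁ = 1.0738, v₂ = 5.0111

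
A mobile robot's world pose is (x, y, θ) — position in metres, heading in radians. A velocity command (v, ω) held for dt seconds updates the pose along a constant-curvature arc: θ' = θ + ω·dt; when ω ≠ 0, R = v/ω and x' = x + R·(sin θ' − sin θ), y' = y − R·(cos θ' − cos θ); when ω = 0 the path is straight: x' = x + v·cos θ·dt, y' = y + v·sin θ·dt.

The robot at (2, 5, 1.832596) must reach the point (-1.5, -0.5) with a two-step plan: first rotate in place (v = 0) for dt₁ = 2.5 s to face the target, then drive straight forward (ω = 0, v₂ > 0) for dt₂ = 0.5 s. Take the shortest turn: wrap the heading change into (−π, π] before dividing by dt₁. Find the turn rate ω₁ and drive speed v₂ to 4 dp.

ω₁ = 0.9252, v₂ = 13.0384

heading to target = atan2(-0.5−5, -1.5−2) = -2.1375
Δθ = wrap(-2.1375 − 1.8326) = 2.3131; ω₁ = Δθ/dt₁ = 0.9252
distance = √((-1.5−2)² + (-0.5−5)²) = 6.5192; v₂ = distance/dt₂ = 13.0384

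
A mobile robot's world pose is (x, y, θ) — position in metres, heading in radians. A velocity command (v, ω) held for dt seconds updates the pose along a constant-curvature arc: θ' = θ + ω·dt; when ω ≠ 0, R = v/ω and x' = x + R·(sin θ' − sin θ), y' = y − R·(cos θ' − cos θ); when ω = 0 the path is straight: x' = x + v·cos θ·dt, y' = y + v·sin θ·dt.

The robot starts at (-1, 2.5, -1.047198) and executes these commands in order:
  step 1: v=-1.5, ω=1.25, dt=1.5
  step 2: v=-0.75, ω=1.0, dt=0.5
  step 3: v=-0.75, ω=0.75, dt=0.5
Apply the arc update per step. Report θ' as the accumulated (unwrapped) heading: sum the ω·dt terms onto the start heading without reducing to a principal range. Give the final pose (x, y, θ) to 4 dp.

(-3.1193, 2.0126, 1.7028)

step 1: θ'=0.8278 (R=-1.2000) → pose (-2.9230, 2.7118, 0.8278)
step 2: θ'=1.3278 (R=-0.7500) → pose (-3.0986, 2.3849, 1.3278)
step 3: θ'=1.7028 (R=-1.0000) → pose (-3.1193, 2.0126, 1.7028)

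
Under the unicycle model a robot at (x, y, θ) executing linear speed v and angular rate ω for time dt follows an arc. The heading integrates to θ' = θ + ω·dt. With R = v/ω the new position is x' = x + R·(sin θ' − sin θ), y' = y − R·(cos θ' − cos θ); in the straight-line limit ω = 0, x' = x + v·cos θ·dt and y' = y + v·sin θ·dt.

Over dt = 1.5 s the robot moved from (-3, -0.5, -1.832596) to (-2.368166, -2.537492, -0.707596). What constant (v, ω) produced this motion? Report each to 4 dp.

Δθ = -0.707596 − -1.832596 = 1.125000
ω = Δθ/dt = 1.125000/1.5 = 0.7500
R = −Δy/(cos θ' − cos θ) = 2.0000
v = R·ω = 2.0000·0.7500 = 1.5000

v = 1.5000, ω = 0.7500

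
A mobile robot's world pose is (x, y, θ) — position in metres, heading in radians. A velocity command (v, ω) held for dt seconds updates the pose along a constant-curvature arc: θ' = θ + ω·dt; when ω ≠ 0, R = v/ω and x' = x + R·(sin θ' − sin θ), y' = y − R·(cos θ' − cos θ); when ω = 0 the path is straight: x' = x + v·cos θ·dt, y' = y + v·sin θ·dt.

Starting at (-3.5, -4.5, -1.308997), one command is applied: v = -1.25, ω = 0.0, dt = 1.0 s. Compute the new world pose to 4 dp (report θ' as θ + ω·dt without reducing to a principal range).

θ' = -1.3090 + 0.0·1.0 = -1.3090
ω = 0 → straight: x' = -3.5 + -1.25·cos(-1.3090)·1.0 = -3.8235
y' = -4.5 + -1.25·sin(-1.3090)·1.0 = -3.2926

(-3.8235, -3.2926, -1.3090)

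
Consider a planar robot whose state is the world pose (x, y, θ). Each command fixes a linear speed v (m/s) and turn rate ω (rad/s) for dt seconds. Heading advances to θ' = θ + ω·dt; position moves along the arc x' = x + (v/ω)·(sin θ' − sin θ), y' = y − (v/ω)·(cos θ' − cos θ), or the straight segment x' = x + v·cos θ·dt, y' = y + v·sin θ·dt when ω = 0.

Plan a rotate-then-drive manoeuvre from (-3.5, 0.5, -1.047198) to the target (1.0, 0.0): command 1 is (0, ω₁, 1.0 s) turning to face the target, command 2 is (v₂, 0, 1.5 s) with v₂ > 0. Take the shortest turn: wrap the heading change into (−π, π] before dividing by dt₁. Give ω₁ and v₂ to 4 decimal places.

ω₁ = 0.9365, v₂ = 3.0185

heading to target = atan2(0−0.5, 1−-3.5) = -0.1107
Δθ = wrap(-0.1107 − -1.0472) = 0.9365; ω₁ = Δθ/dt₁ = 0.9365
distance = √((1−-3.5)² + (0−0.5)²) = 4.5277; v₂ = distance/dt₂ = 3.0185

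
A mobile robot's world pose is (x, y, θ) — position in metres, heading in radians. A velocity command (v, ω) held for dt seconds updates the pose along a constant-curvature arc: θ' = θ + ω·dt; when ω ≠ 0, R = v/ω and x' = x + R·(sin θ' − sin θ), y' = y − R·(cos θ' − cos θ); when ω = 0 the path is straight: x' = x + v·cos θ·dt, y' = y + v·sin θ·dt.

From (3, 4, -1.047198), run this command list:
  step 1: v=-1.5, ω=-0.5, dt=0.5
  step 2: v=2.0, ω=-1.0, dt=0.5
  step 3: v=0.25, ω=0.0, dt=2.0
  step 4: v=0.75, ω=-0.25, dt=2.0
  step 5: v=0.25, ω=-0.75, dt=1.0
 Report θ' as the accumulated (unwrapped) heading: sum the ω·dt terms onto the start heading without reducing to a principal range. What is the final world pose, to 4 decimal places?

step 1: θ'=-1.2972 (R=3.0000) → pose (2.7097, 4.6894, -1.2972)
step 2: θ'=-1.7972 (R=-2.0000) → pose (2.7330, 3.7001, -1.7972)
step 3: θ'=-1.7972 (straight) → pose (2.6208, 3.2128, -1.7972)
step 4: θ'=-2.2972 (R=-3.0000) → pose (1.9400, 1.8937, -2.2972)
step 5: θ'=-3.0472 (R=-0.3333) → pose (1.7223, 1.7832, -3.0472)

(1.7223, 1.7832, -3.0472)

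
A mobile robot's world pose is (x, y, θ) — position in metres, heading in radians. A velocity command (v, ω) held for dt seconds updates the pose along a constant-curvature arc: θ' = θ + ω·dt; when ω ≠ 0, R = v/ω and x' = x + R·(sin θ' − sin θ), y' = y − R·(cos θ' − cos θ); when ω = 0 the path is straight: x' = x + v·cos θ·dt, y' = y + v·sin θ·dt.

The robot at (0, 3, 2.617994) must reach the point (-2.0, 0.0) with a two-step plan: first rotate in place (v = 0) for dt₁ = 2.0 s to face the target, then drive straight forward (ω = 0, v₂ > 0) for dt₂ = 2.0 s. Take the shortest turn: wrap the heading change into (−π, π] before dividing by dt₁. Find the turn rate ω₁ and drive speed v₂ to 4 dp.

heading to target = atan2(0−3, -2−0) = -2.1588
Δθ = wrap(-2.1588 − 2.6180) = 1.5064; ω₁ = Δθ/dt₁ = 0.7532
distance = √((-2−0)² + (0−3)²) = 3.6056; v₂ = distance/dt₂ = 1.8028

ω₁ = 0.7532, v₂ = 1.8028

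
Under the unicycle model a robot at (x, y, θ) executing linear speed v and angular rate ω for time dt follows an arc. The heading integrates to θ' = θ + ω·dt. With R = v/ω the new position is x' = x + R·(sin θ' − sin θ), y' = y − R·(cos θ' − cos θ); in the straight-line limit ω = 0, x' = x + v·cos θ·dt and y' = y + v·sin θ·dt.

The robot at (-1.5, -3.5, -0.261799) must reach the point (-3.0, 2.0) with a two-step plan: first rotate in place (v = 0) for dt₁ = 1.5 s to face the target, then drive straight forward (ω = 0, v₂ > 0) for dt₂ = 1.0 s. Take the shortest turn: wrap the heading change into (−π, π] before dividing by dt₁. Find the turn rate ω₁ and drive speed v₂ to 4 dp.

heading to target = atan2(2−-3.5, -3−-1.5) = 1.8370
Δθ = wrap(1.8370 − -0.2618) = 2.0988; ω₁ = Δθ/dt₁ = 1.3992
distance = √((-3−-1.5)² + (2−-3.5)²) = 5.7009; v₂ = distance/dt₂ = 5.7009

ω₁ = 1.3992, v₂ = 5.7009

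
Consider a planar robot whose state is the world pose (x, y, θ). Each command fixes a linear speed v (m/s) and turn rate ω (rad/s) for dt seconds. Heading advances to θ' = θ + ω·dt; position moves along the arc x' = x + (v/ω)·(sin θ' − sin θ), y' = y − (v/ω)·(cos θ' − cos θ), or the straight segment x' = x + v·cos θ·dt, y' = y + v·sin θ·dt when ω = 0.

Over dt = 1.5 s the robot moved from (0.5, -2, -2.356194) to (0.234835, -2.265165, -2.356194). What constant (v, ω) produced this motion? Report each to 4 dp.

Δθ = -2.356194 − -2.356194 = 0.000000
ω = Δθ/dt = 0.000000/1.5 = 0.0000
ω = 0 → v = (Δx·cos θ + Δy·sin θ)/dt = 0.2500

v = 0.2500, ω = 0.0000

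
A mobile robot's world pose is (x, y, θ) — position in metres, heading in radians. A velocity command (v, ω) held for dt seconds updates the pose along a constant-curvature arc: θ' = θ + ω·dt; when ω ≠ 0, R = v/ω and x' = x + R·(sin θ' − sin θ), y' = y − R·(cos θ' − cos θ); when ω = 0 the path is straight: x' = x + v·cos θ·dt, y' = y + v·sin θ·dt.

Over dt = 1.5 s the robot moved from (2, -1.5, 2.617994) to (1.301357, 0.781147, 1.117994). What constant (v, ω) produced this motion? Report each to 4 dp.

Δθ = 1.117994 − 2.617994 = -1.500000
ω = Δθ/dt = -1.500000/1.5 = -1.0000
R = −Δy/(cos θ' − cos θ) = -1.7500
v = R·ω = -1.7500·-1.0000 = 1.7500

v = 1.7500, ω = -1.0000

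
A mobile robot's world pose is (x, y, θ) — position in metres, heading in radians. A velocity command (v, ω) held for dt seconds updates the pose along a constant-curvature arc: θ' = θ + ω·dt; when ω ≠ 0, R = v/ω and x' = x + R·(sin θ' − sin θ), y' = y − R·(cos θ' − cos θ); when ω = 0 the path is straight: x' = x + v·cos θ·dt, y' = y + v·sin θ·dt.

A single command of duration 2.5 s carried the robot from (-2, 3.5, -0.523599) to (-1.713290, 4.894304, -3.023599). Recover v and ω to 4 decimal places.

v = -0.7500, ω = -1.0000

Δθ = -3.023599 − -0.523599 = -2.500000
ω = Δθ/dt = -2.500000/2.5 = -1.0000
R = −Δy/(cos θ' − cos θ) = 0.7500
v = R·ω = 0.7500·-1.0000 = -0.7500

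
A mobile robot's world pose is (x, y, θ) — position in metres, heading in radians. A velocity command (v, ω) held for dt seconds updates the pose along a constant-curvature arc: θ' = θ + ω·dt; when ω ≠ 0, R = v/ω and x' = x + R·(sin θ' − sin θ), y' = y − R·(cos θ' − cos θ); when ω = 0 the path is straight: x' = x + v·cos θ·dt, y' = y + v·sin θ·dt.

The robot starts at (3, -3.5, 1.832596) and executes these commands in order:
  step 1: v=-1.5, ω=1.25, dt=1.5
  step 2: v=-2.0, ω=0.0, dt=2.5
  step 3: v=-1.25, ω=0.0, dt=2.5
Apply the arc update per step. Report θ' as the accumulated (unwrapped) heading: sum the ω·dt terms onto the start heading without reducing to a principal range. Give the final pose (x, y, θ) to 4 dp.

step 1: θ'=3.7076 (R=-1.2000) → pose (4.8026, -4.2023, 3.7076)
step 2: θ'=3.7076 (straight) → pose (9.0229, -1.5210, 3.7076)
step 3: θ'=3.7076 (straight) → pose (11.6605, 0.1549, 3.7076)

(11.6605, 0.1549, 3.7076)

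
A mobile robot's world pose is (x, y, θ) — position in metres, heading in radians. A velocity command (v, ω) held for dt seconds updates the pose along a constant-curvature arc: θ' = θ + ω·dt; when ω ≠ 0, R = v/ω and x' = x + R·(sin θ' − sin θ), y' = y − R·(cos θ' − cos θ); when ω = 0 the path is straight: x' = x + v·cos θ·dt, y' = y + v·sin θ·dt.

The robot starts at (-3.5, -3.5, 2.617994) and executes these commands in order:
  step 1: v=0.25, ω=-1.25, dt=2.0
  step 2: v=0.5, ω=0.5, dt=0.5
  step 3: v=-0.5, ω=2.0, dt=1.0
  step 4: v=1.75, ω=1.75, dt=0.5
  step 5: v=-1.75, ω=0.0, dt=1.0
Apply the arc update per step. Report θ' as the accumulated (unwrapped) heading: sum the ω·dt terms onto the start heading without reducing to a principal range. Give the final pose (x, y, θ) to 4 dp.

(-2.3252, -3.0237, 3.2430)

step 1: θ'=0.1180 (R=-0.2000) → pose (-3.4235, -3.1282, 0.1180)
step 2: θ'=0.3680 (R=1.0000) → pose (-3.1815, -3.0682, 0.3680)
step 3: θ'=2.3680 (R=-0.2500) → pose (-3.2663, -3.4803, 2.3680)
step 4: θ'=3.2430 (R=1.0000) → pose (-4.0662, -3.2008, 3.2430)
step 5: θ'=3.2430 (straight) → pose (-2.3252, -3.0237, 3.2430)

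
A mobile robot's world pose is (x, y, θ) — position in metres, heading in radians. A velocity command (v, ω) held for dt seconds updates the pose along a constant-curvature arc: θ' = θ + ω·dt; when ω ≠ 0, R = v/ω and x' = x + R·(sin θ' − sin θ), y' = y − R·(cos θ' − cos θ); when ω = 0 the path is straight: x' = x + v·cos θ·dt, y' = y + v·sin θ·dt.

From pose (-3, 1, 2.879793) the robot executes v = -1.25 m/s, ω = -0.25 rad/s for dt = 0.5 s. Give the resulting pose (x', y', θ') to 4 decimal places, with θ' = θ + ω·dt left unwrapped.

(-2.4080, 0.8010, 2.7548)

θ' = 2.8798 + -0.25·0.5 = 2.7548
R = v/ω = -1.25/-0.25 = 5.0000
x' = -3 + 5.0000·(sin 2.7548 − sin 2.8798) = -2.4080
y' = 1 − 5.0000·(cos 2.7548 − cos 2.8798) = 0.8010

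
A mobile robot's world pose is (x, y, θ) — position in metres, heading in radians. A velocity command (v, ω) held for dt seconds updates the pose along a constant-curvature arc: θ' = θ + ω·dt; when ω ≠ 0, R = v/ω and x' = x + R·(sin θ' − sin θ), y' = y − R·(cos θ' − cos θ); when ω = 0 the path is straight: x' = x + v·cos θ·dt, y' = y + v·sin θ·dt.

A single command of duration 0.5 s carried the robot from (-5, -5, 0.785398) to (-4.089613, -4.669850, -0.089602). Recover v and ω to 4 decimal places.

Δθ = -0.089602 − 0.785398 = -0.875000
ω = Δθ/dt = -0.875000/0.5 = -1.7500
R = Δx/(sin θ' − sin θ) = -1.1429
v = R·ω = -1.1429·-1.7500 = 2.0000

v = 2.0000, ω = -1.7500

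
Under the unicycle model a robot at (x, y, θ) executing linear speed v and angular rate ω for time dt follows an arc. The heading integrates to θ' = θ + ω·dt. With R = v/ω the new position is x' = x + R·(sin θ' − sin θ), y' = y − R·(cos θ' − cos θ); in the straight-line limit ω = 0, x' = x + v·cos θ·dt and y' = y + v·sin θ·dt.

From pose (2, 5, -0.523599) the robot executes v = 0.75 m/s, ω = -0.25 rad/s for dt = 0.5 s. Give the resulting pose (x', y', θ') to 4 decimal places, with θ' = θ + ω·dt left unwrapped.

θ' = -0.5236 + -0.25·0.5 = -0.6486
R = v/ω = 0.75/-0.25 = -3.0000
x' = 2 + -3.0000·(sin -0.6486 − sin -0.5236) = 2.3122
y' = 5 − -3.0000·(cos -0.6486 − cos -0.5236) = 4.7927

(2.3122, 4.7927, -0.6486)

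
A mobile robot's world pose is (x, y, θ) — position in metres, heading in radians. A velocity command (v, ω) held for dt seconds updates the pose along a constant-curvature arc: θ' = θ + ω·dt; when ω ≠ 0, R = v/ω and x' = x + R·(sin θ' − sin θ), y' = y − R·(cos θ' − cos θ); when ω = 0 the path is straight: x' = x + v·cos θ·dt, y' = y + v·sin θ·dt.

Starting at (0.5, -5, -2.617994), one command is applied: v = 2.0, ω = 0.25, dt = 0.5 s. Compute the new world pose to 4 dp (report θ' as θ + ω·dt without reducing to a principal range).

θ' = -2.6180 + 0.25·0.5 = -2.4930
R = v/ω = 2.0/0.25 = 8.0000
x' = 0.5 + 8.0000·(sin -2.4930 − sin -2.6180) = -0.3326
y' = -5 − 8.0000·(cos -2.4930 − cos -2.6180) = -5.5528

(-0.3326, -5.5528, -2.4930)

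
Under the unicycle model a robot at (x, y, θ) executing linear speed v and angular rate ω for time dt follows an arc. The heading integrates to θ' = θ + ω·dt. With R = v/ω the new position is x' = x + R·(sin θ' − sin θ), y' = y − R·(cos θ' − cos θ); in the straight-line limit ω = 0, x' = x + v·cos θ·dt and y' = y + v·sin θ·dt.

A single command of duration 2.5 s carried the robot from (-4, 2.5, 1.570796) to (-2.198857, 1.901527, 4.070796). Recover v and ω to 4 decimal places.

v = -1.0000, ω = 1.0000

Δθ = 4.070796 − 1.570796 = 2.500000
ω = Δθ/dt = 2.500000/2.5 = 1.0000
R = Δx/(sin θ' − sin θ) = -1.0000
v = R·ω = -1.0000·1.0000 = -1.0000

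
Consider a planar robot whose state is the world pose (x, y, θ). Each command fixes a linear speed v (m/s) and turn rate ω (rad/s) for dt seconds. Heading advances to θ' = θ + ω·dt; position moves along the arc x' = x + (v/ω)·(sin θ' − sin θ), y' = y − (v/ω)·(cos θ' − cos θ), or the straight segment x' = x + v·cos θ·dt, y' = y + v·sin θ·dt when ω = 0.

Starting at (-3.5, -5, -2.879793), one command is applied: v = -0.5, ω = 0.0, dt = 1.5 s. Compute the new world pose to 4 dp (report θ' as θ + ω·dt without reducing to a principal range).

θ' = -2.8798 + 0.0·1.5 = -2.8798
ω = 0 → straight: x' = -3.5 + -0.5·cos(-2.8798)·1.5 = -2.7756
y' = -5 + -0.5·sin(-2.8798)·1.5 = -4.8059

(-2.7756, -4.8059, -2.8798)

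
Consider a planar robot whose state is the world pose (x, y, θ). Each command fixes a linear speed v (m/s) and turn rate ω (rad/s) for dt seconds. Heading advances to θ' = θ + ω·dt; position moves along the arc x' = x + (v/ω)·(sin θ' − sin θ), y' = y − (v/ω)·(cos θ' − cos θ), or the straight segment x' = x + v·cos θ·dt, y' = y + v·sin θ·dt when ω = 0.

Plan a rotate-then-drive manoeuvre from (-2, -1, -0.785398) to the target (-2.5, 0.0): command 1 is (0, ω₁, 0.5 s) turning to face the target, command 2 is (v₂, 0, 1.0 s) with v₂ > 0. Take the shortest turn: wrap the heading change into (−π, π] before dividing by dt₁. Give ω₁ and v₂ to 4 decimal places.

ω₁ = 5.6397, v₂ = 1.1180

heading to target = atan2(0−-1, -2.5−-2) = 2.0344
Δθ = wrap(2.0344 − -0.7854) = 2.8198; ω₁ = Δθ/dt₁ = 5.6397
distance = √((-2.5−-2)² + (0−-1)²) = 1.1180; v₂ = distance/dt₂ = 1.1180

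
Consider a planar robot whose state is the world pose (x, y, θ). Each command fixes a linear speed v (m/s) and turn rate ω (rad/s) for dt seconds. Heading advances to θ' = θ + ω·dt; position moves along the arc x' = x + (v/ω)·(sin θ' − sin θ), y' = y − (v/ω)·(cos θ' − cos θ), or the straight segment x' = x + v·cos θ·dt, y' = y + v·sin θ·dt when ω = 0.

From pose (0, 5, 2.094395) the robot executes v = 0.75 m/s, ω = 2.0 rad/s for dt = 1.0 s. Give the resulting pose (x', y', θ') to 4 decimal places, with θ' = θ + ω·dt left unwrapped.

(-0.6304, 5.0298, 4.0944)

θ' = 2.0944 + 2.0·1.0 = 4.0944
R = v/ω = 0.75/2.0 = 0.3750
x' = 0 + 0.3750·(sin 4.0944 − sin 2.0944) = -0.6304
y' = 5 − 0.3750·(cos 4.0944 − cos 2.0944) = 5.0298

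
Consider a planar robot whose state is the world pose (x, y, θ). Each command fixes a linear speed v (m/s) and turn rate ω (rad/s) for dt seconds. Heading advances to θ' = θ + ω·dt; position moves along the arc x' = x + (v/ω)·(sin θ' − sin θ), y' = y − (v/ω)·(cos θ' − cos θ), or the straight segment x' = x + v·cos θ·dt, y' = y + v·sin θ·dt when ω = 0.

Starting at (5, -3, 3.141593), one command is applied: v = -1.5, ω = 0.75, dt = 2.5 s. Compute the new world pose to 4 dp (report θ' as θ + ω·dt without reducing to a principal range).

θ' = 3.1416 + 0.75·2.5 = 5.0166
R = v/ω = -1.5/0.75 = -2.0000
x' = 5 + -2.0000·(sin 5.0166 − sin 3.1416) = 6.9082
y' = -3 − -2.0000·(cos 5.0166 − cos 3.1416) = -0.4009

(6.9082, -0.4009, 5.0166)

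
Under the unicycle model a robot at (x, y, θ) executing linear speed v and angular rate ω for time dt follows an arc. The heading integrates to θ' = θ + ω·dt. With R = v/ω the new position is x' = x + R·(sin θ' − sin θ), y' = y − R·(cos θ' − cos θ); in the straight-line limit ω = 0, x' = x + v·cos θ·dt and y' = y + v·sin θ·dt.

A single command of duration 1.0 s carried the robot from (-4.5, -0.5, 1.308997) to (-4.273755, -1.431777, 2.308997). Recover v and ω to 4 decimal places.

Δθ = 2.308997 − 1.308997 = 1.000000
ω = Δθ/dt = 1.000000/1.0 = 1.0000
R = −Δy/(cos θ' − cos θ) = -1.0000
v = R·ω = -1.0000·1.0000 = -1.0000

v = -1.0000, ω = 1.0000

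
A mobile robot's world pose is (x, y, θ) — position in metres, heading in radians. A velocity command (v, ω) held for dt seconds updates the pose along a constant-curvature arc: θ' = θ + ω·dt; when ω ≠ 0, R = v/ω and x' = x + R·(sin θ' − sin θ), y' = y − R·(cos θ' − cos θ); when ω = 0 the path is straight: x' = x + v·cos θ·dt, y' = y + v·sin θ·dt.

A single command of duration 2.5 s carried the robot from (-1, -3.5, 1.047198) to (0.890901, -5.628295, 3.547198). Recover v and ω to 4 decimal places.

Δθ = 3.547198 − 1.047198 = 2.500000
ω = Δθ/dt = 2.500000/2.5 = 1.0000
R = −Δy/(cos θ' − cos θ) = -1.5000
v = R·ω = -1.5000·1.0000 = -1.5000

v = -1.5000, ω = 1.0000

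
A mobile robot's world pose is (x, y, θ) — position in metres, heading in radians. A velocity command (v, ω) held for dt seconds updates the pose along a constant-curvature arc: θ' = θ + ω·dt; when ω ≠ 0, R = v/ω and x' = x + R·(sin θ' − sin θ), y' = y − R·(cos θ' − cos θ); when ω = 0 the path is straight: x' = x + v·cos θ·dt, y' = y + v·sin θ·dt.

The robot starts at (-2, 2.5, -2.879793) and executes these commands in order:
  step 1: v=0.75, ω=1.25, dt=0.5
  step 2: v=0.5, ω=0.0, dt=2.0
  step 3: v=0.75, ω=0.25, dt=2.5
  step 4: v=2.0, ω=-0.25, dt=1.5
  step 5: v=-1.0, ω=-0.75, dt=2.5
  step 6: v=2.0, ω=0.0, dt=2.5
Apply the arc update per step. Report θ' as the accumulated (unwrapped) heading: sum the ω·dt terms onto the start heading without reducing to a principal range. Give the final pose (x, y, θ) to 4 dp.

(-5.9304, 0.7038, -3.8798)

step 1: θ'=-2.2548 (R=0.6000) → pose (-2.3097, 2.2996, -2.2548)
step 2: θ'=-2.2548 (straight) → pose (-2.9416, 1.5245, -2.2548)
step 3: θ'=-1.6298 (R=3.0000) → pose (-3.6113, -0.1943, -1.6298)
step 4: θ'=-2.0048 (R=-8.0000) → pose (-4.3390, -3.0866, -2.0048)
step 5: θ'=-3.8798 (R=1.3333) → pose (-2.2320, -2.6610, -3.8798)
step 6: θ'=-3.8798 (straight) → pose (-5.9304, 0.7038, -3.8798)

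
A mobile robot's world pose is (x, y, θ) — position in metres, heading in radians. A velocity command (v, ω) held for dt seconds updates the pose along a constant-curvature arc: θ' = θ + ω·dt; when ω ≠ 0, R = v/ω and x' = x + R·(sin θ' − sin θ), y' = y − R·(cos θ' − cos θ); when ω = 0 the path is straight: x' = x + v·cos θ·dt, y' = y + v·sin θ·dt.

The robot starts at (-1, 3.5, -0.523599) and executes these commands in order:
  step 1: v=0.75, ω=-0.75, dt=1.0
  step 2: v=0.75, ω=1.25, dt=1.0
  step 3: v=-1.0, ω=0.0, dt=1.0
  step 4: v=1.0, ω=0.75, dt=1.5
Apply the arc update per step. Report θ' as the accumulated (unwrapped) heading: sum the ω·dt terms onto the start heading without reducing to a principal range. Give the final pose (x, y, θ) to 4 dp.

(0.2366, 3.2561, 1.1014)

step 1: θ'=-1.2736 (R=-1.0000) → pose (-0.5438, 2.9268, -1.2736)
step 2: θ'=-0.0236 (R=0.6000) → pose (0.0157, 2.5027, -0.0236)
step 3: θ'=-0.0236 (straight) → pose (-0.9840, 2.5263, -0.0236)
step 4: θ'=1.1014 (R=1.3333) → pose (0.2366, 3.2561, 1.1014)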